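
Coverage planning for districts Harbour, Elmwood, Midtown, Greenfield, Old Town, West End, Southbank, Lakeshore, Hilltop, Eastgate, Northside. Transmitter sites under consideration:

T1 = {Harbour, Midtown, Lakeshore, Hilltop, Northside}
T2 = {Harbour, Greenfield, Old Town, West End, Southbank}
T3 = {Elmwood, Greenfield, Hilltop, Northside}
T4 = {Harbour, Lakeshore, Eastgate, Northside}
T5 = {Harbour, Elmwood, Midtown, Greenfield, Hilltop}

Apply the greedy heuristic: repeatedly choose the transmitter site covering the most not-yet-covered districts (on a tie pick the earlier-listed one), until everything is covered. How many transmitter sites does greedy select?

Pick 1: T1 covers 5 new districts (Harbour, Midtown, Lakeshore, Hilltop, Northside).
Pick 2: T2 covers 4 new districts (Greenfield, Old Town, West End, Southbank).
Pick 3: T3 covers 1 new districts (Elmwood).
Pick 4: T4 covers 1 new districts (Eastgate).
Greedy uses 4 transmitter sites. (The true minimum is 3.)

4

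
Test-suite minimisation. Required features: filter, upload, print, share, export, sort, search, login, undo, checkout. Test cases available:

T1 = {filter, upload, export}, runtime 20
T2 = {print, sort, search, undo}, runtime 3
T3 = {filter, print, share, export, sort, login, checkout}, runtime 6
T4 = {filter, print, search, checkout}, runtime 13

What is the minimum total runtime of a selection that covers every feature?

T1, T2, T3 cover every feature at runtime 20 + 3 + 6 = 29.
Any cover uses at least 3 test cases; among all covering selections none totals below 29.

29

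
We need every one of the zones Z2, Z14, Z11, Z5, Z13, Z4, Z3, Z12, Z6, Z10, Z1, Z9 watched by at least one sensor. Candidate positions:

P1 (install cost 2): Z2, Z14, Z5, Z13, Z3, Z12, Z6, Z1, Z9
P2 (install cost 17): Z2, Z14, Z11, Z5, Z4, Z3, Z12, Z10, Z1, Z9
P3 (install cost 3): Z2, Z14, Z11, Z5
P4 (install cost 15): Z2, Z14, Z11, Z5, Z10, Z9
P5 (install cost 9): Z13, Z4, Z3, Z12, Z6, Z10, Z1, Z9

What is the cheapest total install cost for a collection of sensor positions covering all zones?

P3, P5 cover every zone at install cost 3 + 9 = 12.
Any cover uses at least 2 sensor positions; among all covering selections none totals below 12.
Greedy by coverage-per-install cost would pick P1, P3, P5 for 14 — worse than the optimum 12.

12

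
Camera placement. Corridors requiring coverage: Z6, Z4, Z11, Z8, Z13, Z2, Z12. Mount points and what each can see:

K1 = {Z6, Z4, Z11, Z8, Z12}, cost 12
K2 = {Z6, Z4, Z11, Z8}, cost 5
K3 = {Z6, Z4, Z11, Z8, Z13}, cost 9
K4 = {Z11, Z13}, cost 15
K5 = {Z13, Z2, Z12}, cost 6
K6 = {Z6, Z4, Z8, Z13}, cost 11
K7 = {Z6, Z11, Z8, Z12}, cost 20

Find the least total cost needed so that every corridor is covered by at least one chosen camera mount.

K2, K5 cover every corridor at cost 5 + 6 = 11.
Any cover uses at least 2 camera mounts; among all covering selections none totals below 11.

11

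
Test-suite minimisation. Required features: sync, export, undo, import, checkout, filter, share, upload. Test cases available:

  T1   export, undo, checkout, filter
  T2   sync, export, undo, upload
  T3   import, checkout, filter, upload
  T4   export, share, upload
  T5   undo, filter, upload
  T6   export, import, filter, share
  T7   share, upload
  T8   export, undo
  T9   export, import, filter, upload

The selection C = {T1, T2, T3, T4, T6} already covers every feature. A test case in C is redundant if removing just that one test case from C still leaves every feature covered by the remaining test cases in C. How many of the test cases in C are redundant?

4

Drop T1: the rest still cover every feature — redundant.
Drop T2: sync uncovered — not redundant.
Drop T3: the rest still cover every feature — redundant.
Drop T4: the rest still cover every feature — redundant.
Drop T6: the rest still cover every feature — redundant.
4 redundant: T1, T3, T4, T6.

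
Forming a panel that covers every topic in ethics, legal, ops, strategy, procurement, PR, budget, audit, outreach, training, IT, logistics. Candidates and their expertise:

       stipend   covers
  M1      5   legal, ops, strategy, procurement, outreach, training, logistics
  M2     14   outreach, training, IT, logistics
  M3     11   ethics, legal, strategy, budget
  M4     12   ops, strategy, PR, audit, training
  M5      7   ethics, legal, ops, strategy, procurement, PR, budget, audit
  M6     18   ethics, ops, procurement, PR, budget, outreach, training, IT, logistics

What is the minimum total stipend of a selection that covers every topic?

21

M2, M5 cover every topic at stipend 14 + 7 = 21.
Any cover uses at least 2 members; among all covering selections none totals below 21.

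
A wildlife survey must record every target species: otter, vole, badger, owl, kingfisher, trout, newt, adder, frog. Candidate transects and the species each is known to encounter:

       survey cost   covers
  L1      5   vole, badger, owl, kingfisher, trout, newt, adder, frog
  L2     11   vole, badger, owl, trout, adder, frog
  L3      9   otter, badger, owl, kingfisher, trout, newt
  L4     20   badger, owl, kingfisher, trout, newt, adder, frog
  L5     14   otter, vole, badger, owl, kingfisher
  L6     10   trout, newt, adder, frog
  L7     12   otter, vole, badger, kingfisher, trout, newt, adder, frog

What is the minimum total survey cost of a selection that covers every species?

14

L1, L3 cover every species at survey cost 5 + 9 = 14.
Any cover uses at least 2 transects; among all covering selections none totals below 14.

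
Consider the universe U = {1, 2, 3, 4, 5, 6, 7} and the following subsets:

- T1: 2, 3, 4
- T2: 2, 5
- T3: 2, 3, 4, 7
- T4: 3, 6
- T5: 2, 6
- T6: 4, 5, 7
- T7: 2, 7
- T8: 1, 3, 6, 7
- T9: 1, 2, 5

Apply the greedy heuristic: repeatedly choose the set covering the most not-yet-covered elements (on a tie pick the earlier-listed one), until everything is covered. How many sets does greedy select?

3

Pick 1: T3 covers 4 new elements (2, 3, 4, 7).
Pick 2: T8 covers 2 new elements (1, 6).
Pick 3: T2 covers 1 new elements (5).
Greedy uses 3 sets.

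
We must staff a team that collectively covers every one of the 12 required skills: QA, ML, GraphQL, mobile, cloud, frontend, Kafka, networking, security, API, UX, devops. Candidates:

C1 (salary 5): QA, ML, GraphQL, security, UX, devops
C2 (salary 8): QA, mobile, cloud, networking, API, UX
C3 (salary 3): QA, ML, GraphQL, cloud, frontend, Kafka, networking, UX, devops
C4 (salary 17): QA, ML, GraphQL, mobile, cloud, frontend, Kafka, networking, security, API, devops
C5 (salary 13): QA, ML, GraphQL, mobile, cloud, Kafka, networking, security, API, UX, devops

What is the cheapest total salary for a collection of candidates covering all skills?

16

C3, C5 cover every skill at salary 3 + 13 = 16.
Any cover uses at least 2 candidates; among all covering selections none totals below 16.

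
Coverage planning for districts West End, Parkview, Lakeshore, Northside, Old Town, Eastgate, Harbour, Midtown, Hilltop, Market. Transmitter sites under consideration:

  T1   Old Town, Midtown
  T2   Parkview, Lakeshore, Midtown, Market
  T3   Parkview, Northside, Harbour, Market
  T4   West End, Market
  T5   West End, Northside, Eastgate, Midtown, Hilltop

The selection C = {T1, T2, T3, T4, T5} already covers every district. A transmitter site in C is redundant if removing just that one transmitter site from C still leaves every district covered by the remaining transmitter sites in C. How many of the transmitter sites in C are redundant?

Drop T1: Old Town uncovered — not redundant.
Drop T2: Lakeshore uncovered — not redundant.
Drop T3: Harbour uncovered — not redundant.
Drop T4: the rest still cover every district — redundant.
Drop T5: Eastgate, Hilltop uncovered — not redundant.
1 redundant: T4.

1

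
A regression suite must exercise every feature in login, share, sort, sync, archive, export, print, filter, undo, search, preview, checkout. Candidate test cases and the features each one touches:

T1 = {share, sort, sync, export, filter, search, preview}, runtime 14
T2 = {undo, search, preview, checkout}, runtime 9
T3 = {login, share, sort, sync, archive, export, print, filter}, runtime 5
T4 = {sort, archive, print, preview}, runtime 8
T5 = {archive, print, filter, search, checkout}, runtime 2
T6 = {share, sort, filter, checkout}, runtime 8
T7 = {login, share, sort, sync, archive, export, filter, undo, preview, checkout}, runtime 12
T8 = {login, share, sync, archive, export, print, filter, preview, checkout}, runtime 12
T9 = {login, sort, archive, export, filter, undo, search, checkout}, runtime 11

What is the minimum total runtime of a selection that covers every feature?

14

T2, T3 cover every feature at runtime 9 + 5 = 14.
Any cover uses at least 2 test cases; among all covering selections none totals below 14.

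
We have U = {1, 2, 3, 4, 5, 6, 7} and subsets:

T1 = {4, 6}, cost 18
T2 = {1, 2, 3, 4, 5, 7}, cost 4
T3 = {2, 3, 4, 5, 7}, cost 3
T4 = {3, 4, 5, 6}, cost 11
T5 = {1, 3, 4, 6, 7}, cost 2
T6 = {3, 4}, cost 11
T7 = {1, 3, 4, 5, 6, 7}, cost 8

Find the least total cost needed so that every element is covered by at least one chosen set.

T3, T5 cover every element at cost 3 + 2 = 5.
Any cover uses at least 2 sets; among all covering selections none totals below 5.

5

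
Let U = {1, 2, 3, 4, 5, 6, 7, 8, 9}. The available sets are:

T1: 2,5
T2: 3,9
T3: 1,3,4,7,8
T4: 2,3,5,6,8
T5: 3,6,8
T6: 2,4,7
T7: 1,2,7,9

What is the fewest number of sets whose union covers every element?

3

T2, T3, T4 together cover {1, 2, 3, 4, 5, 6, 7, 8, 9} — every element.
No 2 of the 7 sets cover everything (all 21 pairs fall short), so 3 is minimum.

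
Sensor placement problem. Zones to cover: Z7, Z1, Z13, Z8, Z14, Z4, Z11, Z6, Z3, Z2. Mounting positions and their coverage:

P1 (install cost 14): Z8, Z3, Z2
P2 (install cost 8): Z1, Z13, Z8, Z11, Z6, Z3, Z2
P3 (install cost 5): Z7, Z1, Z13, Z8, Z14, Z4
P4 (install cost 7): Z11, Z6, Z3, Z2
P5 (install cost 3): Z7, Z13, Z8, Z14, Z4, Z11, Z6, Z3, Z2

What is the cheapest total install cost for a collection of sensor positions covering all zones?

P3, P5 cover every zone at install cost 5 + 3 = 8.
Any cover uses at least 2 sensor positions; among all covering selections none totals below 8.

8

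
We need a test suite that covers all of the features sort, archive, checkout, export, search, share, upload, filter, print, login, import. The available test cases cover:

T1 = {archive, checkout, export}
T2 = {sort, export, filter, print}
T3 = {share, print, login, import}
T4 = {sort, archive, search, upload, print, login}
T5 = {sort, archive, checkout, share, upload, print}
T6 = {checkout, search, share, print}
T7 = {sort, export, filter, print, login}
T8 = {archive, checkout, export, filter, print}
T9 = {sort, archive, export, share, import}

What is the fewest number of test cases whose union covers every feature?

3

T3, T4, T8 together cover {sort, archive, checkout, export, search, share, upload, filter, print, login, import} — every feature.
No 2 of the 9 test cases cover everything (all 36 pairs fall short), so 3 is minimum.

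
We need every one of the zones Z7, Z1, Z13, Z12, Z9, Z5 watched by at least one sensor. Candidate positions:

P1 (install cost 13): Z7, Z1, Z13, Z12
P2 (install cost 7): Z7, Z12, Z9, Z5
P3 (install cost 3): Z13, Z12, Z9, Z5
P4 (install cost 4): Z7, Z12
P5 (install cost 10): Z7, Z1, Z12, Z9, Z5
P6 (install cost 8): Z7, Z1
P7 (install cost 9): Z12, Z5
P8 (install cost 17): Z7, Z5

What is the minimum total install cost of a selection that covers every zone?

11

P3, P6 cover every zone at install cost 3 + 8 = 11.
Any cover uses at least 2 sensor positions; among all covering selections none totals below 11.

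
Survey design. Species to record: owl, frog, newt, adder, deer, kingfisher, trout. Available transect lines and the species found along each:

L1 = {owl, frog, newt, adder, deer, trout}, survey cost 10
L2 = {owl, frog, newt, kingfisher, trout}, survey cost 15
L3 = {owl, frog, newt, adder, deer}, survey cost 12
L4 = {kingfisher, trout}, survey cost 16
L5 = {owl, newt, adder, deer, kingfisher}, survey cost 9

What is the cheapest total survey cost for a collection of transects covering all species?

L1, L5 cover every species at survey cost 10 + 9 = 19.
Any cover uses at least 2 transects; among all covering selections none totals below 19.

19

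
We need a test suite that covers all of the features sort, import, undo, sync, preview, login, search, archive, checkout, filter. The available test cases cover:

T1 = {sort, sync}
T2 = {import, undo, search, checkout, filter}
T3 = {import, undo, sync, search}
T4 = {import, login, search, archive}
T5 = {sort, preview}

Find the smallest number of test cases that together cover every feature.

4

T1, T2, T4, T5 together cover {sort, import, undo, sync, preview, login, search, archive, checkout, filter} — every feature.
No 3 of the 5 test cases cover everything (all 10 triples fall short), so 4 is minimum.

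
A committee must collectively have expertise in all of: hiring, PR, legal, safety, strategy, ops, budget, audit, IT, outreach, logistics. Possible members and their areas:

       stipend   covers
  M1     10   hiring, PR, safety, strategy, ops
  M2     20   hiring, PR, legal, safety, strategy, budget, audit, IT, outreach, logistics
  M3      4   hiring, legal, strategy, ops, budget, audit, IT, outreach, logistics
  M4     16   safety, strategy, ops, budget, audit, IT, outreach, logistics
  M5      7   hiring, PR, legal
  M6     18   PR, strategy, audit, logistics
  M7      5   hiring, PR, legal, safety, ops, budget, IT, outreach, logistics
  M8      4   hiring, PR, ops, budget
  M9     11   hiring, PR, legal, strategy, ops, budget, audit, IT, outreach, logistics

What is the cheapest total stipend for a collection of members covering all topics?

9

M3, M7 cover every topic at stipend 4 + 5 = 9.
Any cover uses at least 2 members; among all covering selections none totals below 9.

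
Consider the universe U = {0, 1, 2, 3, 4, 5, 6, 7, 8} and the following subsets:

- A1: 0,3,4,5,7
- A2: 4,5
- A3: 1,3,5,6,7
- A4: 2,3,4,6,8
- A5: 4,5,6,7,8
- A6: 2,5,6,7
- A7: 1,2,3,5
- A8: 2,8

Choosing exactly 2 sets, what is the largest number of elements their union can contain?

8

Choosing A1, A4 covers {0, 2, 3, 4, 5, 6, 7, 8} — 8 elements.
No choice of 2 sets does better; here 1 is left uncovered.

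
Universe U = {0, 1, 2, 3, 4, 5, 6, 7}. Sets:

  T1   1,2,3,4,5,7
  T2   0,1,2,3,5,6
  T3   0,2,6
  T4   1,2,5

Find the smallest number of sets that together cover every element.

T1, T2 together cover {0, 1, 2, 3, 4, 5, 6, 7} — every element.
No single set contains all 8 elements, so 2 is optimal.

2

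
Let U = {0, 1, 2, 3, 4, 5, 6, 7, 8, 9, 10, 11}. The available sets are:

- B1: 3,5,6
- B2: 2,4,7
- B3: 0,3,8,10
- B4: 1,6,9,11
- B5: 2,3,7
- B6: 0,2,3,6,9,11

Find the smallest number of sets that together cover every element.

4

B1, B2, B3, B4 together cover {0, 1, 2, 3, 4, 5, 6, 7, 8, 9, 10, 11} — every element.
No 3 of the 6 sets cover everything (all 20 triples fall short), so 4 is minimum.
Greedy (largest uncovered first) would take B6, B2, B3, B1, B4 — 5 sets — but 4 suffice.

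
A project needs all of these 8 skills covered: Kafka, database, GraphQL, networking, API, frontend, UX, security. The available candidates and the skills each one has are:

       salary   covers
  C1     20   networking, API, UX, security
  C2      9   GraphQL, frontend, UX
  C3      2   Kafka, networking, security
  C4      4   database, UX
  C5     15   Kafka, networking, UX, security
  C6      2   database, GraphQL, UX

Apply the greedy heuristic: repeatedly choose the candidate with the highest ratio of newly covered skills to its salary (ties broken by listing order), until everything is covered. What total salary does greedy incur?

Pick 1: C3 adds 3 new (Kafka, networking, security) at salary 2 (ratio 3/2).
Pick 2: C6 adds 3 new (database, GraphQL, UX) at salary 2 (ratio 3/2).
Pick 3: C2 adds 1 new (frontend) at salary 9 (ratio 1/9).
Pick 4: C1 adds 1 new (API) at salary 20 (ratio 1/20).
Greedy total salary: 2 + 2 + 9 + 20 = 33.

33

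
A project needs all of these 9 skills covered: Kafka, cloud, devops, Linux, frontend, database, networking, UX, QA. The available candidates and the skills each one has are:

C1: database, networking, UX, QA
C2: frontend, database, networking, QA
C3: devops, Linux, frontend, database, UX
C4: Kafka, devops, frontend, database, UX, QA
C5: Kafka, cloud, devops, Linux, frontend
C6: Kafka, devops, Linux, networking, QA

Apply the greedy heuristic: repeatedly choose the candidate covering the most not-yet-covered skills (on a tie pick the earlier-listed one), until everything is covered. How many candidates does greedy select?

Pick 1: C4 covers 6 new skills (Kafka, devops, frontend, database, UX, QA).
Pick 2: C5 covers 2 new skills (cloud, Linux).
Pick 3: C1 covers 1 new skills (networking).
Greedy uses 3 candidates. (The true minimum is 2.)

3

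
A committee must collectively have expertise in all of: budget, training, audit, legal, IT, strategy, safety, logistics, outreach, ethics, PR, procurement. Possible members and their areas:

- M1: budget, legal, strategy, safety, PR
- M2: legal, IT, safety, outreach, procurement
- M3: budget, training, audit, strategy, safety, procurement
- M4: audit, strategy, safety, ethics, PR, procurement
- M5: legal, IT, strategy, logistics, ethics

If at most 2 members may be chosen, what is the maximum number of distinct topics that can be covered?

10

Choosing M3, M5 covers {budget, training, audit, legal, IT, strategy, safety, logistics, ethics, procurement} — 10 topics.
No choice of 2 members does better; here outreach, PR are left uncovered.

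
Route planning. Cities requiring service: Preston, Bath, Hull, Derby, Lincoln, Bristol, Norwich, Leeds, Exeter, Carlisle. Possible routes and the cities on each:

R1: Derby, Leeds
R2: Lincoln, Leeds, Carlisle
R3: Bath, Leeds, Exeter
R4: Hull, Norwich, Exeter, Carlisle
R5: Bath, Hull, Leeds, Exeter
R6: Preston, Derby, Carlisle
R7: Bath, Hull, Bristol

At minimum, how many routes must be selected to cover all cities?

R2, R4, R6, R7 together cover {Preston, Bath, Hull, Derby, Lincoln, Bristol, Norwich, Leeds, Exeter, Carlisle} — every city.
No 3 of the 7 routes cover everything (all 35 triples fall short), so 4 is minimum.
Greedy (largest uncovered first) would take R4, R1, R7, R2, R6 — 5 routes — but 4 suffice.

4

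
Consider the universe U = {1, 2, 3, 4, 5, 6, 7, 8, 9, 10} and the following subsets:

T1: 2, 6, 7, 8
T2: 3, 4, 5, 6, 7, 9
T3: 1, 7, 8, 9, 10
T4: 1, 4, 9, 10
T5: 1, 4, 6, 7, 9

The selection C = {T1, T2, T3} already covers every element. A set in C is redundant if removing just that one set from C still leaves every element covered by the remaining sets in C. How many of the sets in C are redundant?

0

Drop T1: 2 uncovered — not redundant.
Drop T2: 3, 4, 5 uncovered — not redundant.
Drop T3: 1, 10 uncovered — not redundant.
None of the sets in C is redundant.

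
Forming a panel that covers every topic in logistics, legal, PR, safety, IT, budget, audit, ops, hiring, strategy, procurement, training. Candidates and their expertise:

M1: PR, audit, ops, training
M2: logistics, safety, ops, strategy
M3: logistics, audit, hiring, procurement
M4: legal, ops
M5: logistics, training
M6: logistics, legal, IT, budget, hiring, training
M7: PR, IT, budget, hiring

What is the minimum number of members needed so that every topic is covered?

M1, M2, M3, M6 together cover {logistics, legal, PR, safety, IT, budget, audit, ops, hiring, strategy, procurement, training} — every topic.
No 3 of the 7 members cover everything (all 35 triples fall short), so 4 is minimum.

4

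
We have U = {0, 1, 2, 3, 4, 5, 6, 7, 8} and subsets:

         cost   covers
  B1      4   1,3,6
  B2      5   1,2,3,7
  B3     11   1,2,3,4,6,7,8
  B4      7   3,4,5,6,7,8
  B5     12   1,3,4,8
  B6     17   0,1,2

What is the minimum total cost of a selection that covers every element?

B4, B6 cover every element at cost 7 + 17 = 24.
Any cover uses at least 2 sets; among all covering selections none totals below 24.
Greedy by coverage-per-cost would pick B4, B2, B6 for 29 — worse than the optimum 24.

24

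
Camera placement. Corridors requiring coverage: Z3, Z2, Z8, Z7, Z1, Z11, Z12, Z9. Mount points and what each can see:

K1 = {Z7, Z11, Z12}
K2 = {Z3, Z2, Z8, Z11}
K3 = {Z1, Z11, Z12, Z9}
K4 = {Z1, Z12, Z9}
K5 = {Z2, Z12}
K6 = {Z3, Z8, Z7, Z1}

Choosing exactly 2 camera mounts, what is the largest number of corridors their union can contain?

Choosing K2, K3 covers {Z3, Z2, Z8, Z1, Z11, Z12, Z9} — 7 corridors.
No choice of 2 camera mounts does better; here Z7 is left uncovered.

7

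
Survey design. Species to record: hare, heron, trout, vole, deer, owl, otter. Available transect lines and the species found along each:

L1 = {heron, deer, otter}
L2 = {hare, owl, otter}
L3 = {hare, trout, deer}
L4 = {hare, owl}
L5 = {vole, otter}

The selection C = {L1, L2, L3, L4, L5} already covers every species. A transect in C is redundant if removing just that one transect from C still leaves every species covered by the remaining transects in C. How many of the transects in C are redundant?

2

Drop L1: heron uncovered — not redundant.
Drop L2: the rest still cover every species — redundant.
Drop L3: trout uncovered — not redundant.
Drop L4: the rest still cover every species — redundant.
Drop L5: vole uncovered — not redundant.
2 redundant: L2, L4.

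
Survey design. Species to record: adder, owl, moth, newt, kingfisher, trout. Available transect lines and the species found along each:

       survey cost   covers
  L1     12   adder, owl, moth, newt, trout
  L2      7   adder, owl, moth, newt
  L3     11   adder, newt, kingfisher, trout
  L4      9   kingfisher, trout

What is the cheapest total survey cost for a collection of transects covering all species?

16

L2, L4 cover every species at survey cost 7 + 9 = 16.
Any cover uses at least 2 transects; among all covering selections none totals below 16.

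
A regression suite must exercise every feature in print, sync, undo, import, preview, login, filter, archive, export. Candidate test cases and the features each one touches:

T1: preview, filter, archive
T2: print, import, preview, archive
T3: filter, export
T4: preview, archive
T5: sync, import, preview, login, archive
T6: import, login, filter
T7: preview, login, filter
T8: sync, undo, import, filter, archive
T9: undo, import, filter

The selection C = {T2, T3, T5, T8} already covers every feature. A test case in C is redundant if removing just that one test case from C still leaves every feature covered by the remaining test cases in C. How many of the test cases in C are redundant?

Drop T2: print uncovered — not redundant.
Drop T3: export uncovered — not redundant.
Drop T5: login uncovered — not redundant.
Drop T8: undo uncovered — not redundant.
None of the test cases in C is redundant.

0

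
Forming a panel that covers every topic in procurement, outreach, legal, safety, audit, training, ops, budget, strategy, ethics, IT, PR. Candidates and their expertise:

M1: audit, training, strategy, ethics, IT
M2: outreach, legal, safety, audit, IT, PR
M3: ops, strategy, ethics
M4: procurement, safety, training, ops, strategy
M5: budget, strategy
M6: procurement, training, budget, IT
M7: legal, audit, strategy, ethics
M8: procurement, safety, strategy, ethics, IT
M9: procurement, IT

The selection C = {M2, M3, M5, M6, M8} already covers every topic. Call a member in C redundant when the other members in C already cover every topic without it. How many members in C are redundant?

2

Drop M2: outreach, legal, audit, PR uncovered — not redundant.
Drop M3: ops uncovered — not redundant.
Drop M5: the rest still cover every topic — redundant.
Drop M6: training uncovered — not redundant.
Drop M8: the rest still cover every topic — redundant.
2 redundant: M5, M8.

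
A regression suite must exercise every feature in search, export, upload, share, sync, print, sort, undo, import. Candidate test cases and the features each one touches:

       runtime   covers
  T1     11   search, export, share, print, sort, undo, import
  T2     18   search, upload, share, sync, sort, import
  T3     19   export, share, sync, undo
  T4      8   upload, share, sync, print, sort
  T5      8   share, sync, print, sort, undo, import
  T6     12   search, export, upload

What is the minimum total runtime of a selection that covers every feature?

T1, T4 cover every feature at runtime 11 + 8 = 19.
Any cover uses at least 2 test cases; among all covering selections none totals below 19.

19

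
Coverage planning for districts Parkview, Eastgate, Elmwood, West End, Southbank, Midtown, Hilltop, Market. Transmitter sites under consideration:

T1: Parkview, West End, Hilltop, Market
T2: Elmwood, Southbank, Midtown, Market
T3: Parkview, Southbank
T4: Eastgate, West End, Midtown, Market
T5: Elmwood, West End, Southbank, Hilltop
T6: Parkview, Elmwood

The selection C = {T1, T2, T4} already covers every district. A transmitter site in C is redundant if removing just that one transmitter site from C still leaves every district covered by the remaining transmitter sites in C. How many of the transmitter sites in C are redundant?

0

Drop T1: Parkview, Hilltop uncovered — not redundant.
Drop T2: Elmwood, Southbank uncovered — not redundant.
Drop T4: Eastgate uncovered — not redundant.
None of the transmitter sites in C is redundant.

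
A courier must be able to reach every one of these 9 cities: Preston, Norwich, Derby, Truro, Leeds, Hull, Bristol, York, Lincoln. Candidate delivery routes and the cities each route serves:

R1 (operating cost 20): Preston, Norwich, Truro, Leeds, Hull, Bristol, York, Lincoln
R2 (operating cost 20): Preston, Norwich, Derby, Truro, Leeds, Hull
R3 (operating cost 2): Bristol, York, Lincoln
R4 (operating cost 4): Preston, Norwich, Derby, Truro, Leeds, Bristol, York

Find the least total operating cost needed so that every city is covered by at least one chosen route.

R2, R3 cover every city at operating cost 20 + 2 = 22.
Any cover uses at least 2 routes; among all covering selections none totals below 22.

22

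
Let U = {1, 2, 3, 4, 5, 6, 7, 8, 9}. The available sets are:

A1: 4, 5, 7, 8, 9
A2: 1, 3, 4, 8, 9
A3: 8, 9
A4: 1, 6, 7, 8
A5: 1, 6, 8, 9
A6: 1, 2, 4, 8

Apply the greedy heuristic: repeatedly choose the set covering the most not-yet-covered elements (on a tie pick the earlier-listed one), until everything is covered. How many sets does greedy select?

Pick 1: A1 covers 5 new elements (4, 5, 7, 8, 9).
Pick 2: A2 covers 2 new elements (1, 3).
Pick 3: A4 covers 1 new elements (6).
Pick 4: A6 covers 1 new elements (2).
Greedy uses 4 sets.

4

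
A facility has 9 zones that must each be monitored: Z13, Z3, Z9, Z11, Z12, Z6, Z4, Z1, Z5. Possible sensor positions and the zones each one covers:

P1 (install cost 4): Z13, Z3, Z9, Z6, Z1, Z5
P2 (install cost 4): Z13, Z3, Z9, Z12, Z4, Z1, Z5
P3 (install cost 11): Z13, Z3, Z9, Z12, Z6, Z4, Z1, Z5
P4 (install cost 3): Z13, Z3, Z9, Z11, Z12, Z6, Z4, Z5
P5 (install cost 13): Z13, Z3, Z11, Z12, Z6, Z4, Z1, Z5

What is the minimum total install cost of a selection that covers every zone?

7

P1, P4 cover every zone at install cost 4 + 3 = 7.
Any cover uses at least 2 sensor positions; among all covering selections none totals below 7.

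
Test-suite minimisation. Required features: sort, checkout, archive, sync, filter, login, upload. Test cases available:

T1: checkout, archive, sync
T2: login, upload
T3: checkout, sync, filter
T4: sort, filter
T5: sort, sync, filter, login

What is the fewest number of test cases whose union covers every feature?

3

T1, T2, T4 together cover {sort, checkout, archive, sync, filter, login, upload} — every feature.
No 2 of the 5 test cases cover everything (all 10 pairs fall short), so 3 is minimum.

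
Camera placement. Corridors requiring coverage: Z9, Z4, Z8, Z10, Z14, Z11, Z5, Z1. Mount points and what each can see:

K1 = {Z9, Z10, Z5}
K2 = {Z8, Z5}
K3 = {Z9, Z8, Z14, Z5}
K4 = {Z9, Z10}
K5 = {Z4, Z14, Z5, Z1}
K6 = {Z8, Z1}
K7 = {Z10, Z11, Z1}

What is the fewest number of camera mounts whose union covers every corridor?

3

K3, K5, K7 together cover {Z9, Z4, Z8, Z10, Z14, Z11, Z5, Z1} — every corridor.
No 2 of the 7 camera mounts cover everything (all 21 pairs fall short), so 3 is minimum.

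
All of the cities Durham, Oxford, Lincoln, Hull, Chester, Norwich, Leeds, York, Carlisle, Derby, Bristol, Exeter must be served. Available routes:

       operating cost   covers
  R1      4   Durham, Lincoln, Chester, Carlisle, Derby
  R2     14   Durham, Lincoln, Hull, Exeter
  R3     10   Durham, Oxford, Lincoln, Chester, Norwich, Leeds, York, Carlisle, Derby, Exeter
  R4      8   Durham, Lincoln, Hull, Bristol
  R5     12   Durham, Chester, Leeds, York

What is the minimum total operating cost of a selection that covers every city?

18

R3, R4 cover every city at operating cost 10 + 8 = 18.
Any cover uses at least 2 routes; among all covering selections none totals below 18.
Greedy by coverage-per-operating cost would pick R1, R3, R4 for 22 — worse than the optimum 18.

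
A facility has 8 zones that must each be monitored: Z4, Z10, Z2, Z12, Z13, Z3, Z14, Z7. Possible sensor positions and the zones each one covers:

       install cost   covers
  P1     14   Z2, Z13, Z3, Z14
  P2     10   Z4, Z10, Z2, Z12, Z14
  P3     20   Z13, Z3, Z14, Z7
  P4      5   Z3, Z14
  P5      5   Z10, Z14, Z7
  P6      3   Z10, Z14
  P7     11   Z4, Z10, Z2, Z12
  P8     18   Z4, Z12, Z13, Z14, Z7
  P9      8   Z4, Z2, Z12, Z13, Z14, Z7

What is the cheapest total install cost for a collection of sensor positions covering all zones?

P4, P6, P9 cover every zone at install cost 5 + 3 + 8 = 16.
Any cover uses at least 2 sensor positions; among all covering selections none totals below 16.

16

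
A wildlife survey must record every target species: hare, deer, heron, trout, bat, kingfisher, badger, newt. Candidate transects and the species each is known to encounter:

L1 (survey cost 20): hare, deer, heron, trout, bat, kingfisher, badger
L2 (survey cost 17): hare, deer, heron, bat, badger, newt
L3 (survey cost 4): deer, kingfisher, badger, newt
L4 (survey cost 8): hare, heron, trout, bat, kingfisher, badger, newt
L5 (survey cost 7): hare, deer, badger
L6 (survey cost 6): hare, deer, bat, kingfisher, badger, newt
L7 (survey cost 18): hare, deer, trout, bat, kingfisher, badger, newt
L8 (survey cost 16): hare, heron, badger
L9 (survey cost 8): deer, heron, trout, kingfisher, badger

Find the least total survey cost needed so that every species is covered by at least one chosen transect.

12

L3, L4 cover every species at survey cost 4 + 8 = 12.
Any cover uses at least 2 transects; among all covering selections none totals below 12.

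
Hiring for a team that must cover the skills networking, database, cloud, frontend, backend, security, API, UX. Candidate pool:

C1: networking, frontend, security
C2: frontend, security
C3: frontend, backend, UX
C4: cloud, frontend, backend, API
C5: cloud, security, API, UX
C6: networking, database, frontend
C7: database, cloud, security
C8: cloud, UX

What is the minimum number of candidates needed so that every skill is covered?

C3, C5, C6 together cover {networking, database, cloud, frontend, backend, security, API, UX} — every skill.
No 2 of the 8 candidates cover everything (all 28 pairs fall short), so 3 is minimum.
Greedy (largest uncovered first) would take C4, C1, C3, C6 — 4 candidates — but 3 suffice.

3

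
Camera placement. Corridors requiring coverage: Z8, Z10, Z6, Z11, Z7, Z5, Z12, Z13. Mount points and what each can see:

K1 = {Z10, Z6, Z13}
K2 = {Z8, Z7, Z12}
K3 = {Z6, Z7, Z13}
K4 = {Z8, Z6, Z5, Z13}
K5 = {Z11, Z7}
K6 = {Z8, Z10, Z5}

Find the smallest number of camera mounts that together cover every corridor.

K1, K2, K4, K5 together cover {Z8, Z10, Z6, Z11, Z7, Z5, Z12, Z13} — every corridor.
No 3 of the 6 camera mounts cover everything (all 20 triples fall short), so 4 is minimum.

4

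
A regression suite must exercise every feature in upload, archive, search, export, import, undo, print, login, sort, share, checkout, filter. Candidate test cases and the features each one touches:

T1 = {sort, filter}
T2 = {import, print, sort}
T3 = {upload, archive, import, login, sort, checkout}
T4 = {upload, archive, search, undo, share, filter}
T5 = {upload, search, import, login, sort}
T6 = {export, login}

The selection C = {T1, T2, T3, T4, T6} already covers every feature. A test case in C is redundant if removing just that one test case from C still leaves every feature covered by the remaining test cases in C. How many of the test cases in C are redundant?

1

Drop T1: the rest still cover every feature — redundant.
Drop T2: print uncovered — not redundant.
Drop T3: checkout uncovered — not redundant.
Drop T4: search, undo, share uncovered — not redundant.
Drop T6: export uncovered — not redundant.
1 redundant: T1.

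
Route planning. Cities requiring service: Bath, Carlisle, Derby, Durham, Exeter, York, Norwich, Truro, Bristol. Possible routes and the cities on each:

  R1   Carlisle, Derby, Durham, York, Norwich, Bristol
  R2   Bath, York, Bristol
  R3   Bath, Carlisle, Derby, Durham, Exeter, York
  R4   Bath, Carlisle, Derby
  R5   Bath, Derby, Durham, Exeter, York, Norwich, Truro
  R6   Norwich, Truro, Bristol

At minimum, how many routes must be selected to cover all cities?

2

R1, R5 together cover {Bath, Carlisle, Derby, Durham, Exeter, York, Norwich, Truro, Bristol} — every city.
No single route contains all 9 cities, so 2 is optimal.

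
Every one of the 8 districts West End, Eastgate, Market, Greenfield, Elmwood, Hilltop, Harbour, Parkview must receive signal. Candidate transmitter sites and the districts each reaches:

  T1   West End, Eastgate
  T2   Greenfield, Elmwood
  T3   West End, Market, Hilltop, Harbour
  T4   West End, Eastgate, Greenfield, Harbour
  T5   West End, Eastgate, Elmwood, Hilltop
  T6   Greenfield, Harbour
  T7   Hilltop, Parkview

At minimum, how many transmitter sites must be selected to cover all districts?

T1, T2, T3, T7 together cover {West End, Eastgate, Market, Greenfield, Elmwood, Hilltop, Harbour, Parkview} — every district.
No 3 of the 7 transmitter sites cover everything (all 35 triples fall short), so 4 is minimum.

4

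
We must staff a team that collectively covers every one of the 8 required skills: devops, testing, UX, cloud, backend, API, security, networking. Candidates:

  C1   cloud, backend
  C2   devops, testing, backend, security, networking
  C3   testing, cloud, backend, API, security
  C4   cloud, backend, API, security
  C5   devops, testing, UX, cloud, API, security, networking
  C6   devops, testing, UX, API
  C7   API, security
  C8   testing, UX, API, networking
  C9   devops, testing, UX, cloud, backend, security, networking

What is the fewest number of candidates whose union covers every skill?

2

C1, C5 together cover {devops, testing, UX, cloud, backend, API, security, networking} — every skill.
No single candidate contains all 8 skills, so 2 is optimal.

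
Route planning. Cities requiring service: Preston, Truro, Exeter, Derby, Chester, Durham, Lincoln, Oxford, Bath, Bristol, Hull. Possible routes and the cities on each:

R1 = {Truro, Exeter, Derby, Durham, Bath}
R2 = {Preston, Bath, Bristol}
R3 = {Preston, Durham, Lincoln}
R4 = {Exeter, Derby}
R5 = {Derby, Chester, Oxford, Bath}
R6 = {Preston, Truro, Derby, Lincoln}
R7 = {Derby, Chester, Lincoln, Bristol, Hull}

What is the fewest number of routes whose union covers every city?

R1, R2, R5, R7 together cover {Preston, Truro, Exeter, Derby, Chester, Durham, Lincoln, Oxford, Bath, Bristol, Hull} — every city.
No 3 of the 7 routes cover everything (all 35 triples fall short), so 4 is minimum.

4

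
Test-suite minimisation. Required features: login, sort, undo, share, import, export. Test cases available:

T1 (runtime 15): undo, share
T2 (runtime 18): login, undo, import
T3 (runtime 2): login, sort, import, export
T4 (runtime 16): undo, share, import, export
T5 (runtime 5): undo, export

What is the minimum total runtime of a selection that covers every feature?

17

T1, T3 cover every feature at runtime 15 + 2 = 17.
Any cover uses at least 2 test cases; among all covering selections none totals below 17.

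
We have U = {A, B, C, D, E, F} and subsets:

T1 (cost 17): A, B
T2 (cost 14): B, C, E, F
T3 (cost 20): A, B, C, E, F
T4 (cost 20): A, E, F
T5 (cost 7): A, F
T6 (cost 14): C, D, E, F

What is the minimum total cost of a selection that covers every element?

31

T1, T6 cover every element at cost 17 + 14 = 31.
Any cover uses at least 2 sets; among all covering selections none totals below 31.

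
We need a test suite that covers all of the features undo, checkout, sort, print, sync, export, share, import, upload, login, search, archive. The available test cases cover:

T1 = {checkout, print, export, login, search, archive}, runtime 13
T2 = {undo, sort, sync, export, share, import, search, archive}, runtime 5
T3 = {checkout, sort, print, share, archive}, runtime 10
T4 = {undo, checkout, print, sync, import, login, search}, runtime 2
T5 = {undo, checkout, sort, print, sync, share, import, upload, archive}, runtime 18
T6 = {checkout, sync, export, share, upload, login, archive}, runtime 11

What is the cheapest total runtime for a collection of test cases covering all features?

18

T2, T4, T6 cover every feature at runtime 5 + 2 + 11 = 18.
Any cover uses at least 2 test cases; among all covering selections none totals below 18.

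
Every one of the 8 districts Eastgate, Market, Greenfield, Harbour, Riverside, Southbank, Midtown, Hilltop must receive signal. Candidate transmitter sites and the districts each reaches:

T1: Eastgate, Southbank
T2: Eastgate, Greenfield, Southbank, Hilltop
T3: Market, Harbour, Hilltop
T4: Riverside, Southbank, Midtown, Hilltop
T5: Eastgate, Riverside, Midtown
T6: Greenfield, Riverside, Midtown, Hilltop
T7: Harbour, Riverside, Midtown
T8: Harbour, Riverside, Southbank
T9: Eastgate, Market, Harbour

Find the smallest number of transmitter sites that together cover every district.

T1, T3, T6 together cover {Eastgate, Market, Greenfield, Harbour, Riverside, Southbank, Midtown, Hilltop} — every district.
No 2 of the 9 transmitter sites cover everything (all 36 pairs fall short), so 3 is minimum.

3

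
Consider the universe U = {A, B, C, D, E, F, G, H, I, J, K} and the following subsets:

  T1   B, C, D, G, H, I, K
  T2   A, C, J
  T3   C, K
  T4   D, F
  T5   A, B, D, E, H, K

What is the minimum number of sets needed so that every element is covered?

4

T1, T2, T4, T5 together cover {A, B, C, D, E, F, G, H, I, J, K} — every element.
No 3 of the 5 sets cover everything (all 10 triples fall short), so 4 is minimum.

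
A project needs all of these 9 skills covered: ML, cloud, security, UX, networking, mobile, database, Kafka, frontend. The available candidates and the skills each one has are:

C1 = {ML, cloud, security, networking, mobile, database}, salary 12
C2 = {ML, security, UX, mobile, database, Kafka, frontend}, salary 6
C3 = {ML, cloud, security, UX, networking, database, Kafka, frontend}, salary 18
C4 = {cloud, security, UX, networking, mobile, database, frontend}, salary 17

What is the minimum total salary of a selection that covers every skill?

18

C1, C2 cover every skill at salary 12 + 6 = 18.
Any cover uses at least 2 candidates; among all covering selections none totals below 18.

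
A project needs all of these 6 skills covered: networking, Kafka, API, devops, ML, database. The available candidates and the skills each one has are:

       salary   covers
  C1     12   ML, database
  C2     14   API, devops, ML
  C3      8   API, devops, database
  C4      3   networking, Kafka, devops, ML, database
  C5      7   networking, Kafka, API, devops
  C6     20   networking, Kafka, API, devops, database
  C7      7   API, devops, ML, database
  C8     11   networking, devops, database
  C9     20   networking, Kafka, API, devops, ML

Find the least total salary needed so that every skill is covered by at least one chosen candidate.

10

C4, C5 cover every skill at salary 3 + 7 = 10.
Any cover uses at least 2 candidates; among all covering selections none totals below 10.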